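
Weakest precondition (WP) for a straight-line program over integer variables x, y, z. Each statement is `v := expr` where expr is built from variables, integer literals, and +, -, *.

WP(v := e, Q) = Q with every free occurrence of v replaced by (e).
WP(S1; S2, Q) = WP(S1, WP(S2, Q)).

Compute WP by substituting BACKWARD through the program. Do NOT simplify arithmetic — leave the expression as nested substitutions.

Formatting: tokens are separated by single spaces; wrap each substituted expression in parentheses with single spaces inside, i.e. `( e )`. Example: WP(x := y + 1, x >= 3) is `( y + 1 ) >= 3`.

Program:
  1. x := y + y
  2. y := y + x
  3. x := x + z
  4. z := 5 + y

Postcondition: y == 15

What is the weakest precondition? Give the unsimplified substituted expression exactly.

Answer: ( y + ( y + y ) ) == 15

Derivation:
post: y == 15
stmt 4: z := 5 + y  -- replace 0 occurrence(s) of z with (5 + y)
  => y == 15
stmt 3: x := x + z  -- replace 0 occurrence(s) of x with (x + z)
  => y == 15
stmt 2: y := y + x  -- replace 1 occurrence(s) of y with (y + x)
  => ( y + x ) == 15
stmt 1: x := y + y  -- replace 1 occurrence(s) of x with (y + y)
  => ( y + ( y + y ) ) == 15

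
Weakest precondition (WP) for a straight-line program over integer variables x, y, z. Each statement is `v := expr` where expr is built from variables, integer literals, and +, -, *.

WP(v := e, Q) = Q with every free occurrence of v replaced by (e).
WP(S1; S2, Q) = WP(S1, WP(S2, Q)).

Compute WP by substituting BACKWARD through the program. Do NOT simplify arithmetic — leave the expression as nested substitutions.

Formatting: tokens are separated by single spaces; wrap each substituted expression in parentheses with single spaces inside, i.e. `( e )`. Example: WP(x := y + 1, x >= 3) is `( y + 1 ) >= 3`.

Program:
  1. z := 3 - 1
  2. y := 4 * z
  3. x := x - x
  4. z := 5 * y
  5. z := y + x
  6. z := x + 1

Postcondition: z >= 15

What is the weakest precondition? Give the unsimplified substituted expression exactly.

Answer: ( ( x - x ) + 1 ) >= 15

Derivation:
post: z >= 15
stmt 6: z := x + 1  -- replace 1 occurrence(s) of z with (x + 1)
  => ( x + 1 ) >= 15
stmt 5: z := y + x  -- replace 0 occurrence(s) of z with (y + x)
  => ( x + 1 ) >= 15
stmt 4: z := 5 * y  -- replace 0 occurrence(s) of z with (5 * y)
  => ( x + 1 ) >= 15
stmt 3: x := x - x  -- replace 1 occurrence(s) of x with (x - x)
  => ( ( x - x ) + 1 ) >= 15
stmt 2: y := 4 * z  -- replace 0 occurrence(s) of y with (4 * z)
  => ( ( x - x ) + 1 ) >= 15
stmt 1: z := 3 - 1  -- replace 0 occurrence(s) of z with (3 - 1)
  => ( ( x - x ) + 1 ) >= 15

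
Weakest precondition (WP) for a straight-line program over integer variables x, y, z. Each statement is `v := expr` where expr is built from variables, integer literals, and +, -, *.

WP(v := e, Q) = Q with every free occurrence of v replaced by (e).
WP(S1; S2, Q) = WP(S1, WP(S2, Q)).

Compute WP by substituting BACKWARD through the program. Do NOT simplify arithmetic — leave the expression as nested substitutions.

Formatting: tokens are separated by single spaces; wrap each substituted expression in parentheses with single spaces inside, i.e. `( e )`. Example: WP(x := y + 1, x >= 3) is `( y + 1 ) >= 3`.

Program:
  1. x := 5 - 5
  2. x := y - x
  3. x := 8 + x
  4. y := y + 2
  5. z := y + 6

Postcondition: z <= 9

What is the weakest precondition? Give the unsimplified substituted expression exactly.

post: z <= 9
stmt 5: z := y + 6  -- replace 1 occurrence(s) of z with (y + 6)
  => ( y + 6 ) <= 9
stmt 4: y := y + 2  -- replace 1 occurrence(s) of y with (y + 2)
  => ( ( y + 2 ) + 6 ) <= 9
stmt 3: x := 8 + x  -- replace 0 occurrence(s) of x with (8 + x)
  => ( ( y + 2 ) + 6 ) <= 9
stmt 2: x := y - x  -- replace 0 occurrence(s) of x with (y - x)
  => ( ( y + 2 ) + 6 ) <= 9
stmt 1: x := 5 - 5  -- replace 0 occurrence(s) of x with (5 - 5)
  => ( ( y + 2 ) + 6 ) <= 9

Answer: ( ( y + 2 ) + 6 ) <= 9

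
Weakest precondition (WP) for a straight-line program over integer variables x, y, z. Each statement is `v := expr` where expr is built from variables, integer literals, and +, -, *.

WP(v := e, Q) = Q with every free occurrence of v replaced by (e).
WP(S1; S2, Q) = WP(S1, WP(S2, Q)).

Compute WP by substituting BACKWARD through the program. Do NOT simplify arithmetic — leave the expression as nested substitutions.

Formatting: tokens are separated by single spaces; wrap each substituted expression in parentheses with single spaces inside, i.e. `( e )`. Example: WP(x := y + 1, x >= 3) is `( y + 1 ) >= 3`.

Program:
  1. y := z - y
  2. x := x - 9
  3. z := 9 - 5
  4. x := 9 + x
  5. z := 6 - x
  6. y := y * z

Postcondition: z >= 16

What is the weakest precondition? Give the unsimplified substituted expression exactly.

Answer: ( 6 - ( 9 + ( x - 9 ) ) ) >= 16

Derivation:
post: z >= 16
stmt 6: y := y * z  -- replace 0 occurrence(s) of y with (y * z)
  => z >= 16
stmt 5: z := 6 - x  -- replace 1 occurrence(s) of z with (6 - x)
  => ( 6 - x ) >= 16
stmt 4: x := 9 + x  -- replace 1 occurrence(s) of x with (9 + x)
  => ( 6 - ( 9 + x ) ) >= 16
stmt 3: z := 9 - 5  -- replace 0 occurrence(s) of z with (9 - 5)
  => ( 6 - ( 9 + x ) ) >= 16
stmt 2: x := x - 9  -- replace 1 occurrence(s) of x with (x - 9)
  => ( 6 - ( 9 + ( x - 9 ) ) ) >= 16
stmt 1: y := z - y  -- replace 0 occurrence(s) of y with (z - y)
  => ( 6 - ( 9 + ( x - 9 ) ) ) >= 16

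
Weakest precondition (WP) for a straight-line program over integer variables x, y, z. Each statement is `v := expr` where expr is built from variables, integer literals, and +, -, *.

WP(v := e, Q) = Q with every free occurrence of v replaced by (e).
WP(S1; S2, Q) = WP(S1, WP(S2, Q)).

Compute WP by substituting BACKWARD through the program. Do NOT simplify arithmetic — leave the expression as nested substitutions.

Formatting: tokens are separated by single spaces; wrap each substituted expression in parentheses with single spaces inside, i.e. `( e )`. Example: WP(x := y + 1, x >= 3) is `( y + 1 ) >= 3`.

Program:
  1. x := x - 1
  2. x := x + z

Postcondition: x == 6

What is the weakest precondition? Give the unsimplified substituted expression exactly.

post: x == 6
stmt 2: x := x + z  -- replace 1 occurrence(s) of x with (x + z)
  => ( x + z ) == 6
stmt 1: x := x - 1  -- replace 1 occurrence(s) of x with (x - 1)
  => ( ( x - 1 ) + z ) == 6

Answer: ( ( x - 1 ) + z ) == 6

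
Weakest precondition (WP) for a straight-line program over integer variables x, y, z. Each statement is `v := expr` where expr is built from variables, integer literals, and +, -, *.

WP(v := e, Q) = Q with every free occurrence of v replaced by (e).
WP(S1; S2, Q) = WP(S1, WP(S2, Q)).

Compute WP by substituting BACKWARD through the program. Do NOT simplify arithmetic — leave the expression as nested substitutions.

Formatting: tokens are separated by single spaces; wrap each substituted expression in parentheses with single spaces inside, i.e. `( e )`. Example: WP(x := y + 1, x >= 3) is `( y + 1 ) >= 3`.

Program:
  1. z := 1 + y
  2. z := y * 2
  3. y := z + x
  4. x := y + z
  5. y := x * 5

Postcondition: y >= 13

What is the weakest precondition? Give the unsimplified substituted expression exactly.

post: y >= 13
stmt 5: y := x * 5  -- replace 1 occurrence(s) of y with (x * 5)
  => ( x * 5 ) >= 13
stmt 4: x := y + z  -- replace 1 occurrence(s) of x with (y + z)
  => ( ( y + z ) * 5 ) >= 13
stmt 3: y := z + x  -- replace 1 occurrence(s) of y with (z + x)
  => ( ( ( z + x ) + z ) * 5 ) >= 13
stmt 2: z := y * 2  -- replace 2 occurrence(s) of z with (y * 2)
  => ( ( ( ( y * 2 ) + x ) + ( y * 2 ) ) * 5 ) >= 13
stmt 1: z := 1 + y  -- replace 0 occurrence(s) of z with (1 + y)
  => ( ( ( ( y * 2 ) + x ) + ( y * 2 ) ) * 5 ) >= 13

Answer: ( ( ( ( y * 2 ) + x ) + ( y * 2 ) ) * 5 ) >= 13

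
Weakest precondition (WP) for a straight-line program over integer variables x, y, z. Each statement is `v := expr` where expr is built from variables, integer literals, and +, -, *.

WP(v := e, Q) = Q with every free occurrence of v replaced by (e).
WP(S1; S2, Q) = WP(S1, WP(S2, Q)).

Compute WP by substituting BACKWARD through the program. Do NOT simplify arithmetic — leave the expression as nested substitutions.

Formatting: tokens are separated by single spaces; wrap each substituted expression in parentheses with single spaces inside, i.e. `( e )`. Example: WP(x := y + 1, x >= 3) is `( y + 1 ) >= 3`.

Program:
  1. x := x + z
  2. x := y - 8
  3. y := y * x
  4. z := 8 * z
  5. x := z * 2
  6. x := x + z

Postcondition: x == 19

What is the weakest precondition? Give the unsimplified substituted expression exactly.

Answer: ( ( ( 8 * z ) * 2 ) + ( 8 * z ) ) == 19

Derivation:
post: x == 19
stmt 6: x := x + z  -- replace 1 occurrence(s) of x with (x + z)
  => ( x + z ) == 19
stmt 5: x := z * 2  -- replace 1 occurrence(s) of x with (z * 2)
  => ( ( z * 2 ) + z ) == 19
stmt 4: z := 8 * z  -- replace 2 occurrence(s) of z with (8 * z)
  => ( ( ( 8 * z ) * 2 ) + ( 8 * z ) ) == 19
stmt 3: y := y * x  -- replace 0 occurrence(s) of y with (y * x)
  => ( ( ( 8 * z ) * 2 ) + ( 8 * z ) ) == 19
stmt 2: x := y - 8  -- replace 0 occurrence(s) of x with (y - 8)
  => ( ( ( 8 * z ) * 2 ) + ( 8 * z ) ) == 19
stmt 1: x := x + z  -- replace 0 occurrence(s) of x with (x + z)
  => ( ( ( 8 * z ) * 2 ) + ( 8 * z ) ) == 19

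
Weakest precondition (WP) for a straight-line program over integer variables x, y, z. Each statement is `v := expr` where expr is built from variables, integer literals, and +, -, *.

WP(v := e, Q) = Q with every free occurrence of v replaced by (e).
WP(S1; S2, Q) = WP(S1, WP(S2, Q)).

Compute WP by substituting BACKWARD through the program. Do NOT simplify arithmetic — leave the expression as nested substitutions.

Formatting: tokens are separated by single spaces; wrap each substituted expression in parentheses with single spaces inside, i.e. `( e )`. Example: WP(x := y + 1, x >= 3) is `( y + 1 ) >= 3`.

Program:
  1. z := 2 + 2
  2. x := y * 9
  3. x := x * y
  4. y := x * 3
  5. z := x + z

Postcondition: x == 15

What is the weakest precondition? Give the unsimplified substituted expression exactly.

post: x == 15
stmt 5: z := x + z  -- replace 0 occurrence(s) of z with (x + z)
  => x == 15
stmt 4: y := x * 3  -- replace 0 occurrence(s) of y with (x * 3)
  => x == 15
stmt 3: x := x * y  -- replace 1 occurrence(s) of x with (x * y)
  => ( x * y ) == 15
stmt 2: x := y * 9  -- replace 1 occurrence(s) of x with (y * 9)
  => ( ( y * 9 ) * y ) == 15
stmt 1: z := 2 + 2  -- replace 0 occurrence(s) of z with (2 + 2)
  => ( ( y * 9 ) * y ) == 15

Answer: ( ( y * 9 ) * y ) == 15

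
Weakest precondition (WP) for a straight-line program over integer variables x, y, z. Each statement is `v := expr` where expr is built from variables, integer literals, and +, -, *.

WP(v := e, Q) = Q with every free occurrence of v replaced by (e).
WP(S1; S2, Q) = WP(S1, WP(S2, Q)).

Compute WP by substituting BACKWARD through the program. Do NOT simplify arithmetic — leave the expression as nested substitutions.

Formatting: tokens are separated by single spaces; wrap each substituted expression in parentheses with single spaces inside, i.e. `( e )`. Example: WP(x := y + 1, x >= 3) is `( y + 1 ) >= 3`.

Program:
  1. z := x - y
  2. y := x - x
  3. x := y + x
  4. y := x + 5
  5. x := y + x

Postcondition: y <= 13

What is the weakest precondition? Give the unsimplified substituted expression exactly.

Answer: ( ( ( x - x ) + x ) + 5 ) <= 13

Derivation:
post: y <= 13
stmt 5: x := y + x  -- replace 0 occurrence(s) of x with (y + x)
  => y <= 13
stmt 4: y := x + 5  -- replace 1 occurrence(s) of y with (x + 5)
  => ( x + 5 ) <= 13
stmt 3: x := y + x  -- replace 1 occurrence(s) of x with (y + x)
  => ( ( y + x ) + 5 ) <= 13
stmt 2: y := x - x  -- replace 1 occurrence(s) of y with (x - x)
  => ( ( ( x - x ) + x ) + 5 ) <= 13
stmt 1: z := x - y  -- replace 0 occurrence(s) of z with (x - y)
  => ( ( ( x - x ) + x ) + 5 ) <= 13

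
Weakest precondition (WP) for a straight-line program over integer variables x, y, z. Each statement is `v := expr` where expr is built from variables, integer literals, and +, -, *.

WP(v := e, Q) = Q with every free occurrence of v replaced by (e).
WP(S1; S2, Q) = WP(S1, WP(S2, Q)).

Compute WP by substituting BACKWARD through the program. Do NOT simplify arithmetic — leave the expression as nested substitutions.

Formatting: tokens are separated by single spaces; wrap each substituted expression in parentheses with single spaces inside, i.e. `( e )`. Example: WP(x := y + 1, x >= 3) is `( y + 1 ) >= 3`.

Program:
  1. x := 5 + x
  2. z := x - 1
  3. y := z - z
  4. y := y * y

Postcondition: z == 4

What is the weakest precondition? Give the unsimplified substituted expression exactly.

Answer: ( ( 5 + x ) - 1 ) == 4

Derivation:
post: z == 4
stmt 4: y := y * y  -- replace 0 occurrence(s) of y with (y * y)
  => z == 4
stmt 3: y := z - z  -- replace 0 occurrence(s) of y with (z - z)
  => z == 4
stmt 2: z := x - 1  -- replace 1 occurrence(s) of z with (x - 1)
  => ( x - 1 ) == 4
stmt 1: x := 5 + x  -- replace 1 occurrence(s) of x with (5 + x)
  => ( ( 5 + x ) - 1 ) == 4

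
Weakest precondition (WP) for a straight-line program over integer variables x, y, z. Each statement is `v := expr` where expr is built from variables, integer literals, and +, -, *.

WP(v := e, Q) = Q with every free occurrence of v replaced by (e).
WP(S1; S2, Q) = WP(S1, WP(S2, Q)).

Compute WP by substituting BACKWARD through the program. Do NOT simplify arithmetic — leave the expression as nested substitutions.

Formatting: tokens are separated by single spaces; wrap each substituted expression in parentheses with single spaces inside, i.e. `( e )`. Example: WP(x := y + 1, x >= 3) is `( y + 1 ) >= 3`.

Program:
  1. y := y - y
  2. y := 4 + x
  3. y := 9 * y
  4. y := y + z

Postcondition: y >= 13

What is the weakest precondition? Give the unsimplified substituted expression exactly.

Answer: ( ( 9 * ( 4 + x ) ) + z ) >= 13

Derivation:
post: y >= 13
stmt 4: y := y + z  -- replace 1 occurrence(s) of y with (y + z)
  => ( y + z ) >= 13
stmt 3: y := 9 * y  -- replace 1 occurrence(s) of y with (9 * y)
  => ( ( 9 * y ) + z ) >= 13
stmt 2: y := 4 + x  -- replace 1 occurrence(s) of y with (4 + x)
  => ( ( 9 * ( 4 + x ) ) + z ) >= 13
stmt 1: y := y - y  -- replace 0 occurrence(s) of y with (y - y)
  => ( ( 9 * ( 4 + x ) ) + z ) >= 13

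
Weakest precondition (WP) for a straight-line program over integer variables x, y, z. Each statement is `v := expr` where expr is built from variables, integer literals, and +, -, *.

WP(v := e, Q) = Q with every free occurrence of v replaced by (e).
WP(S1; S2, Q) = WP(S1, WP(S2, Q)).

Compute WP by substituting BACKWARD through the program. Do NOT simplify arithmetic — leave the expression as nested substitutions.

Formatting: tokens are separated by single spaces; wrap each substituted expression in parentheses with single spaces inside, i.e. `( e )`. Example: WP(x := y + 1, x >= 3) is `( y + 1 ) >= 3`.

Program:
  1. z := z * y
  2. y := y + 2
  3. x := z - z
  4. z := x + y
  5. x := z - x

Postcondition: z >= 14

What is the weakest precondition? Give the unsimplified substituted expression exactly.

Answer: ( ( ( z * y ) - ( z * y ) ) + ( y + 2 ) ) >= 14

Derivation:
post: z >= 14
stmt 5: x := z - x  -- replace 0 occurrence(s) of x with (z - x)
  => z >= 14
stmt 4: z := x + y  -- replace 1 occurrence(s) of z with (x + y)
  => ( x + y ) >= 14
stmt 3: x := z - z  -- replace 1 occurrence(s) of x with (z - z)
  => ( ( z - z ) + y ) >= 14
stmt 2: y := y + 2  -- replace 1 occurrence(s) of y with (y + 2)
  => ( ( z - z ) + ( y + 2 ) ) >= 14
stmt 1: z := z * y  -- replace 2 occurrence(s) of z with (z * y)
  => ( ( ( z * y ) - ( z * y ) ) + ( y + 2 ) ) >= 14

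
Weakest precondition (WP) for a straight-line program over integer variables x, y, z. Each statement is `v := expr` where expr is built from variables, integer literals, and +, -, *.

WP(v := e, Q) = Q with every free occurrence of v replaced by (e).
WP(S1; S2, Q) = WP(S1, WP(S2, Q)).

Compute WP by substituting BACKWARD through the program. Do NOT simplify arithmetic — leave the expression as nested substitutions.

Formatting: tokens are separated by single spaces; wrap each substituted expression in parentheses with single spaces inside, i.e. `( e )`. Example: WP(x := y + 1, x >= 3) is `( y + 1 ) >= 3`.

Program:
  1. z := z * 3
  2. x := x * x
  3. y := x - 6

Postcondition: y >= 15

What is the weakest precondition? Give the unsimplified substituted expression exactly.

post: y >= 15
stmt 3: y := x - 6  -- replace 1 occurrence(s) of y with (x - 6)
  => ( x - 6 ) >= 15
stmt 2: x := x * x  -- replace 1 occurrence(s) of x with (x * x)
  => ( ( x * x ) - 6 ) >= 15
stmt 1: z := z * 3  -- replace 0 occurrence(s) of z with (z * 3)
  => ( ( x * x ) - 6 ) >= 15

Answer: ( ( x * x ) - 6 ) >= 15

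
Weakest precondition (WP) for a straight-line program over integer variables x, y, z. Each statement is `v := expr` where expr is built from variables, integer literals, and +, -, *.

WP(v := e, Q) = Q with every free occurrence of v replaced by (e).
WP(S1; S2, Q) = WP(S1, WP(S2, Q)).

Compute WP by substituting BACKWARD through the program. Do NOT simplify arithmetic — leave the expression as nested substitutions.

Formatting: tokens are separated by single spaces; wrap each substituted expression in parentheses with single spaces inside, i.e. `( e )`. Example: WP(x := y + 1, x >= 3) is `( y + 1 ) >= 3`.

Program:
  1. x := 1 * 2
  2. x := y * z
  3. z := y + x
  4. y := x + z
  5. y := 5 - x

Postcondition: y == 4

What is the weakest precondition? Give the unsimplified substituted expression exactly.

post: y == 4
stmt 5: y := 5 - x  -- replace 1 occurrence(s) of y with (5 - x)
  => ( 5 - x ) == 4
stmt 4: y := x + z  -- replace 0 occurrence(s) of y with (x + z)
  => ( 5 - x ) == 4
stmt 3: z := y + x  -- replace 0 occurrence(s) of z with (y + x)
  => ( 5 - x ) == 4
stmt 2: x := y * z  -- replace 1 occurrence(s) of x with (y * z)
  => ( 5 - ( y * z ) ) == 4
stmt 1: x := 1 * 2  -- replace 0 occurrence(s) of x with (1 * 2)
  => ( 5 - ( y * z ) ) == 4

Answer: ( 5 - ( y * z ) ) == 4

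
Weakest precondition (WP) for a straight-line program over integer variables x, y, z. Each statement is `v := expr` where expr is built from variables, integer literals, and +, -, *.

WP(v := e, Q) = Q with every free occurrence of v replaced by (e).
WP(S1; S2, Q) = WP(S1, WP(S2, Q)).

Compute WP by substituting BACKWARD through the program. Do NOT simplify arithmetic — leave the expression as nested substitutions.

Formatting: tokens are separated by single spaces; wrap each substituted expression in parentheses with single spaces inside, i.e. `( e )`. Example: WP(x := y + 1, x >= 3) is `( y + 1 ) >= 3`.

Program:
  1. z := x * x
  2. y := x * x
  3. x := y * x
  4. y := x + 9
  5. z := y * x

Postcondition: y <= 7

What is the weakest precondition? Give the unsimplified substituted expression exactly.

Answer: ( ( ( x * x ) * x ) + 9 ) <= 7

Derivation:
post: y <= 7
stmt 5: z := y * x  -- replace 0 occurrence(s) of z with (y * x)
  => y <= 7
stmt 4: y := x + 9  -- replace 1 occurrence(s) of y with (x + 9)
  => ( x + 9 ) <= 7
stmt 3: x := y * x  -- replace 1 occurrence(s) of x with (y * x)
  => ( ( y * x ) + 9 ) <= 7
stmt 2: y := x * x  -- replace 1 occurrence(s) of y with (x * x)
  => ( ( ( x * x ) * x ) + 9 ) <= 7
stmt 1: z := x * x  -- replace 0 occurrence(s) of z with (x * x)
  => ( ( ( x * x ) * x ) + 9 ) <= 7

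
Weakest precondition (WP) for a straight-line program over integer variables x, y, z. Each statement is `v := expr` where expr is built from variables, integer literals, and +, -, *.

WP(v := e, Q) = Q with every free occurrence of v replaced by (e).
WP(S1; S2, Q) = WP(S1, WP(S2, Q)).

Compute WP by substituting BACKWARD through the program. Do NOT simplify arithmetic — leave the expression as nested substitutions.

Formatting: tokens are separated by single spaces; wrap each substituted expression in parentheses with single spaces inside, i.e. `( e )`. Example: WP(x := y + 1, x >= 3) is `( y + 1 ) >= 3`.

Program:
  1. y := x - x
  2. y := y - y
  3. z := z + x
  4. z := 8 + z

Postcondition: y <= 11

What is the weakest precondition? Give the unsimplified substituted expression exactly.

Answer: ( ( x - x ) - ( x - x ) ) <= 11

Derivation:
post: y <= 11
stmt 4: z := 8 + z  -- replace 0 occurrence(s) of z with (8 + z)
  => y <= 11
stmt 3: z := z + x  -- replace 0 occurrence(s) of z with (z + x)
  => y <= 11
stmt 2: y := y - y  -- replace 1 occurrence(s) of y with (y - y)
  => ( y - y ) <= 11
stmt 1: y := x - x  -- replace 2 occurrence(s) of y with (x - x)
  => ( ( x - x ) - ( x - x ) ) <= 11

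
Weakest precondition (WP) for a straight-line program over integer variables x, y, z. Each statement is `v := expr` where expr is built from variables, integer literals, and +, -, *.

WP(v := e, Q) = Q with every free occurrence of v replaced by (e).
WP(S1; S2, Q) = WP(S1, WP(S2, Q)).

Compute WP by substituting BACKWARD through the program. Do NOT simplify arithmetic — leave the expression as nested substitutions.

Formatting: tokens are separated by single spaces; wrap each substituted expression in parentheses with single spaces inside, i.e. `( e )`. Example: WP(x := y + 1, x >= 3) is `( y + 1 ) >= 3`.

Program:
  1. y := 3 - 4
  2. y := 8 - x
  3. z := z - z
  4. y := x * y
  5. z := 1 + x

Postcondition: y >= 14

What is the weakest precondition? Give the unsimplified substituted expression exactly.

post: y >= 14
stmt 5: z := 1 + x  -- replace 0 occurrence(s) of z with (1 + x)
  => y >= 14
stmt 4: y := x * y  -- replace 1 occurrence(s) of y with (x * y)
  => ( x * y ) >= 14
stmt 3: z := z - z  -- replace 0 occurrence(s) of z with (z - z)
  => ( x * y ) >= 14
stmt 2: y := 8 - x  -- replace 1 occurrence(s) of y with (8 - x)
  => ( x * ( 8 - x ) ) >= 14
stmt 1: y := 3 - 4  -- replace 0 occurrence(s) of y with (3 - 4)
  => ( x * ( 8 - x ) ) >= 14

Answer: ( x * ( 8 - x ) ) >= 14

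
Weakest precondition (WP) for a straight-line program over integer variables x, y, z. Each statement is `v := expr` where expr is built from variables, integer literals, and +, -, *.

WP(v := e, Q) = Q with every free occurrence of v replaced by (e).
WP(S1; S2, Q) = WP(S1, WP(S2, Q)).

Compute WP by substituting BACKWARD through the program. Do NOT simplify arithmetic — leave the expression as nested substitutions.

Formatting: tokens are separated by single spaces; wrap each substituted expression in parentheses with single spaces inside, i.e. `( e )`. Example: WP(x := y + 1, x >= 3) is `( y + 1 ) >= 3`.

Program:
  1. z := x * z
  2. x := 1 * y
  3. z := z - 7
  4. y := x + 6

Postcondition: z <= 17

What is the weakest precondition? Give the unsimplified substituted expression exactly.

Answer: ( ( x * z ) - 7 ) <= 17

Derivation:
post: z <= 17
stmt 4: y := x + 6  -- replace 0 occurrence(s) of y with (x + 6)
  => z <= 17
stmt 3: z := z - 7  -- replace 1 occurrence(s) of z with (z - 7)
  => ( z - 7 ) <= 17
stmt 2: x := 1 * y  -- replace 0 occurrence(s) of x with (1 * y)
  => ( z - 7 ) <= 17
stmt 1: z := x * z  -- replace 1 occurrence(s) of z with (x * z)
  => ( ( x * z ) - 7 ) <= 17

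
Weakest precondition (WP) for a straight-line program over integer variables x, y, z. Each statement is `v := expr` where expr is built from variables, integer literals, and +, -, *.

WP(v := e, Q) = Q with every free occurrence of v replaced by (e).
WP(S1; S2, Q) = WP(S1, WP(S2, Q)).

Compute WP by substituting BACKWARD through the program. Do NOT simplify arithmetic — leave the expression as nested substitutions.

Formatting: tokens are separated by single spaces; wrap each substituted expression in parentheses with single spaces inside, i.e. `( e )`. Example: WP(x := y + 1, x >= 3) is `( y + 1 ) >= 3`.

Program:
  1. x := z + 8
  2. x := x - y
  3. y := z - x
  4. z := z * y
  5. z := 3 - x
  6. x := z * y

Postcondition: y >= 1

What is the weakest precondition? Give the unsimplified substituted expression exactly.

post: y >= 1
stmt 6: x := z * y  -- replace 0 occurrence(s) of x with (z * y)
  => y >= 1
stmt 5: z := 3 - x  -- replace 0 occurrence(s) of z with (3 - x)
  => y >= 1
stmt 4: z := z * y  -- replace 0 occurrence(s) of z with (z * y)
  => y >= 1
stmt 3: y := z - x  -- replace 1 occurrence(s) of y with (z - x)
  => ( z - x ) >= 1
stmt 2: x := x - y  -- replace 1 occurrence(s) of x with (x - y)
  => ( z - ( x - y ) ) >= 1
stmt 1: x := z + 8  -- replace 1 occurrence(s) of x with (z + 8)
  => ( z - ( ( z + 8 ) - y ) ) >= 1

Answer: ( z - ( ( z + 8 ) - y ) ) >= 1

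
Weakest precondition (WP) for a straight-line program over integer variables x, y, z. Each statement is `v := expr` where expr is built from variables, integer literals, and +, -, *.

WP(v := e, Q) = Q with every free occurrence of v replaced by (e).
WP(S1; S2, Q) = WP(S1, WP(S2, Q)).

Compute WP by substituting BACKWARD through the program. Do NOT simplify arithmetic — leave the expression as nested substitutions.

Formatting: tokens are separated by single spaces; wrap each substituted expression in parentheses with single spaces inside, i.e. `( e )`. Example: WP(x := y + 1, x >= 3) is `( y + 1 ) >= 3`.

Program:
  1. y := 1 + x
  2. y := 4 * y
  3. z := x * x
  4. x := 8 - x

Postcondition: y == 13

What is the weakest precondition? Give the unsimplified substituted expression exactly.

post: y == 13
stmt 4: x := 8 - x  -- replace 0 occurrence(s) of x with (8 - x)
  => y == 13
stmt 3: z := x * x  -- replace 0 occurrence(s) of z with (x * x)
  => y == 13
stmt 2: y := 4 * y  -- replace 1 occurrence(s) of y with (4 * y)
  => ( 4 * y ) == 13
stmt 1: y := 1 + x  -- replace 1 occurrence(s) of y with (1 + x)
  => ( 4 * ( 1 + x ) ) == 13

Answer: ( 4 * ( 1 + x ) ) == 13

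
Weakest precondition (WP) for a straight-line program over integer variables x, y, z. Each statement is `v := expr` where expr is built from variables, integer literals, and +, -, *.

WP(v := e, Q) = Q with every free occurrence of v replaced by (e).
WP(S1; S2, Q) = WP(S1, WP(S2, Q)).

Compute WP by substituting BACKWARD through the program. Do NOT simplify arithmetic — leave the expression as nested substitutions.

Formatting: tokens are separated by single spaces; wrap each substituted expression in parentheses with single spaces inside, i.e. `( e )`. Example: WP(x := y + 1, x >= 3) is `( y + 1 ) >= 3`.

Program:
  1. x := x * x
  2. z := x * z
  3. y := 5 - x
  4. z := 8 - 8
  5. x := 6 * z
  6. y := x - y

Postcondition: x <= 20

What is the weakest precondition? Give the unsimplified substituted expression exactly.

Answer: ( 6 * ( 8 - 8 ) ) <= 20

Derivation:
post: x <= 20
stmt 6: y := x - y  -- replace 0 occurrence(s) of y with (x - y)
  => x <= 20
stmt 5: x := 6 * z  -- replace 1 occurrence(s) of x with (6 * z)
  => ( 6 * z ) <= 20
stmt 4: z := 8 - 8  -- replace 1 occurrence(s) of z with (8 - 8)
  => ( 6 * ( 8 - 8 ) ) <= 20
stmt 3: y := 5 - x  -- replace 0 occurrence(s) of y with (5 - x)
  => ( 6 * ( 8 - 8 ) ) <= 20
stmt 2: z := x * z  -- replace 0 occurrence(s) of z with (x * z)
  => ( 6 * ( 8 - 8 ) ) <= 20
stmt 1: x := x * x  -- replace 0 occurrence(s) of x with (x * x)
  => ( 6 * ( 8 - 8 ) ) <= 20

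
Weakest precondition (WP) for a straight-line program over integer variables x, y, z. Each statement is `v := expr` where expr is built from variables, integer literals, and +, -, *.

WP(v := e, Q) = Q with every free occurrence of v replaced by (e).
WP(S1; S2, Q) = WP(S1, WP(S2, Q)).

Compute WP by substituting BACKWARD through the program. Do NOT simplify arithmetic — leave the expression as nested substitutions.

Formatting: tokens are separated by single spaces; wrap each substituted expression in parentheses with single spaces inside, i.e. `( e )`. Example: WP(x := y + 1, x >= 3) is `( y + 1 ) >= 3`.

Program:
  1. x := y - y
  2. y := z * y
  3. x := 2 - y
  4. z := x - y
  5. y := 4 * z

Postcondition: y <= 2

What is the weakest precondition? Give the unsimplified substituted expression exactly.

Answer: ( 4 * ( ( 2 - ( z * y ) ) - ( z * y ) ) ) <= 2

Derivation:
post: y <= 2
stmt 5: y := 4 * z  -- replace 1 occurrence(s) of y with (4 * z)
  => ( 4 * z ) <= 2
stmt 4: z := x - y  -- replace 1 occurrence(s) of z with (x - y)
  => ( 4 * ( x - y ) ) <= 2
stmt 3: x := 2 - y  -- replace 1 occurrence(s) of x with (2 - y)
  => ( 4 * ( ( 2 - y ) - y ) ) <= 2
stmt 2: y := z * y  -- replace 2 occurrence(s) of y with (z * y)
  => ( 4 * ( ( 2 - ( z * y ) ) - ( z * y ) ) ) <= 2
stmt 1: x := y - y  -- replace 0 occurrence(s) of x with (y - y)
  => ( 4 * ( ( 2 - ( z * y ) ) - ( z * y ) ) ) <= 2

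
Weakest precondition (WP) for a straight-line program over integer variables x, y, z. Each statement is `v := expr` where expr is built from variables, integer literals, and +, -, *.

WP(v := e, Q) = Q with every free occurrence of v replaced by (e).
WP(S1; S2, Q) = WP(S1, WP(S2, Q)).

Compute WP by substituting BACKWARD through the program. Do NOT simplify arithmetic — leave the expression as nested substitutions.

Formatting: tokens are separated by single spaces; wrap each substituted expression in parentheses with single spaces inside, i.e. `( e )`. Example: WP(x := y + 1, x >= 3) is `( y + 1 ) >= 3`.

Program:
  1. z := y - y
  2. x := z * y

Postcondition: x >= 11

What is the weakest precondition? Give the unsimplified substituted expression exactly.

post: x >= 11
stmt 2: x := z * y  -- replace 1 occurrence(s) of x with (z * y)
  => ( z * y ) >= 11
stmt 1: z := y - y  -- replace 1 occurrence(s) of z with (y - y)
  => ( ( y - y ) * y ) >= 11

Answer: ( ( y - y ) * y ) >= 11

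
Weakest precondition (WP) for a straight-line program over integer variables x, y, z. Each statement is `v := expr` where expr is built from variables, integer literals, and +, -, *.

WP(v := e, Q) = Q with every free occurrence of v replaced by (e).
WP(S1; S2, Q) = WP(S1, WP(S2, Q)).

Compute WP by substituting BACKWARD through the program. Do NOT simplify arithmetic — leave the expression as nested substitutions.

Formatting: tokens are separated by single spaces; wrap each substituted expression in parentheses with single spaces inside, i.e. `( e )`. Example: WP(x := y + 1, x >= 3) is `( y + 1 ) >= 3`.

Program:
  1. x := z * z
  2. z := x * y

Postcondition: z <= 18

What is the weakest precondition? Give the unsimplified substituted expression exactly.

post: z <= 18
stmt 2: z := x * y  -- replace 1 occurrence(s) of z with (x * y)
  => ( x * y ) <= 18
stmt 1: x := z * z  -- replace 1 occurrence(s) of x with (z * z)
  => ( ( z * z ) * y ) <= 18

Answer: ( ( z * z ) * y ) <= 18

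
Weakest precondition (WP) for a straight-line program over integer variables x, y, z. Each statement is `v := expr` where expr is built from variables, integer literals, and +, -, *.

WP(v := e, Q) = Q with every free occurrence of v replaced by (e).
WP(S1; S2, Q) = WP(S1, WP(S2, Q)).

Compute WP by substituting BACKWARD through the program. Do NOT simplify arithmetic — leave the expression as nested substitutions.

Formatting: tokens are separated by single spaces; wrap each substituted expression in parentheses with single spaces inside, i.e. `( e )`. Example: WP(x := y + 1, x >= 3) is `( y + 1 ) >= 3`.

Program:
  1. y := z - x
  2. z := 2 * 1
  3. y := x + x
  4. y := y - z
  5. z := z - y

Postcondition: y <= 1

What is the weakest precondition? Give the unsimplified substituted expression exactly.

Answer: ( ( x + x ) - ( 2 * 1 ) ) <= 1

Derivation:
post: y <= 1
stmt 5: z := z - y  -- replace 0 occurrence(s) of z with (z - y)
  => y <= 1
stmt 4: y := y - z  -- replace 1 occurrence(s) of y with (y - z)
  => ( y - z ) <= 1
stmt 3: y := x + x  -- replace 1 occurrence(s) of y with (x + x)
  => ( ( x + x ) - z ) <= 1
stmt 2: z := 2 * 1  -- replace 1 occurrence(s) of z with (2 * 1)
  => ( ( x + x ) - ( 2 * 1 ) ) <= 1
stmt 1: y := z - x  -- replace 0 occurrence(s) of y with (z - x)
  => ( ( x + x ) - ( 2 * 1 ) ) <= 1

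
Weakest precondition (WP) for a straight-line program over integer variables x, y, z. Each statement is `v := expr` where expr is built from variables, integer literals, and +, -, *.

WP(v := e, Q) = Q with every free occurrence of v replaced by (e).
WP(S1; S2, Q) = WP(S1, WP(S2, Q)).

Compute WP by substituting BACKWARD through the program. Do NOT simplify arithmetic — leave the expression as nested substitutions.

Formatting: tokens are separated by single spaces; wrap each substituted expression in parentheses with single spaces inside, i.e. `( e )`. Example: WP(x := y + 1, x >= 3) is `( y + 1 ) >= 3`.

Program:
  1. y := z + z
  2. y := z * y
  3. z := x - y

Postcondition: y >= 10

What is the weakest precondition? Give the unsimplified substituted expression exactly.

post: y >= 10
stmt 3: z := x - y  -- replace 0 occurrence(s) of z with (x - y)
  => y >= 10
stmt 2: y := z * y  -- replace 1 occurrence(s) of y with (z * y)
  => ( z * y ) >= 10
stmt 1: y := z + z  -- replace 1 occurrence(s) of y with (z + z)
  => ( z * ( z + z ) ) >= 10

Answer: ( z * ( z + z ) ) >= 10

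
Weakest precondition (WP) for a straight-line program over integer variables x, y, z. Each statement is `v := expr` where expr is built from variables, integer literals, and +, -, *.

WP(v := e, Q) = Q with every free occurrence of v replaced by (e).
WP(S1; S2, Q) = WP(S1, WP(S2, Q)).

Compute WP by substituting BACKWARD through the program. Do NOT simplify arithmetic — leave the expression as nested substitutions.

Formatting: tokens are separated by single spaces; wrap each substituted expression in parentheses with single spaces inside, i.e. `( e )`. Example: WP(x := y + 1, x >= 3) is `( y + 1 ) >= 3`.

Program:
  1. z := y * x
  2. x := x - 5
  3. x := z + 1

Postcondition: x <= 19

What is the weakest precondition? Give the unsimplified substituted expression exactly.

Answer: ( ( y * x ) + 1 ) <= 19

Derivation:
post: x <= 19
stmt 3: x := z + 1  -- replace 1 occurrence(s) of x with (z + 1)
  => ( z + 1 ) <= 19
stmt 2: x := x - 5  -- replace 0 occurrence(s) of x with (x - 5)
  => ( z + 1 ) <= 19
stmt 1: z := y * x  -- replace 1 occurrence(s) of z with (y * x)
  => ( ( y * x ) + 1 ) <= 19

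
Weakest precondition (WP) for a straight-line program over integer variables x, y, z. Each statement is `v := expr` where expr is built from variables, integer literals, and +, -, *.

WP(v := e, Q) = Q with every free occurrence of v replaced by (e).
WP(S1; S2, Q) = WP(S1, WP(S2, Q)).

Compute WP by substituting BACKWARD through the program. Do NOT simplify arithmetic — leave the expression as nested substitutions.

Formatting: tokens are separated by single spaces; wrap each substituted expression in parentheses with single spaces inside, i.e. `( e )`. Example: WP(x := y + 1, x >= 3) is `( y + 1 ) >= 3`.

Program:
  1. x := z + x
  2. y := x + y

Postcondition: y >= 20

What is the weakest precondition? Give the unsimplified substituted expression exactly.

post: y >= 20
stmt 2: y := x + y  -- replace 1 occurrence(s) of y with (x + y)
  => ( x + y ) >= 20
stmt 1: x := z + x  -- replace 1 occurrence(s) of x with (z + x)
  => ( ( z + x ) + y ) >= 20

Answer: ( ( z + x ) + y ) >= 20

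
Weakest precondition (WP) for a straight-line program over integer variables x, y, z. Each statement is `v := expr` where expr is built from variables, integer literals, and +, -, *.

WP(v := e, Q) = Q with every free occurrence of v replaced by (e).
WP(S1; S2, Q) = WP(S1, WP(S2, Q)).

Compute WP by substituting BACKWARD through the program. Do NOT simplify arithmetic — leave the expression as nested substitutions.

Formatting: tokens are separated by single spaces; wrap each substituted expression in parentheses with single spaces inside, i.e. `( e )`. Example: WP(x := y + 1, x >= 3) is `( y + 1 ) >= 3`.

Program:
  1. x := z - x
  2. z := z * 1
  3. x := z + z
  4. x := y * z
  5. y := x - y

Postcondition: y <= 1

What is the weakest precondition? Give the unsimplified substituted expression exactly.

post: y <= 1
stmt 5: y := x - y  -- replace 1 occurrence(s) of y with (x - y)
  => ( x - y ) <= 1
stmt 4: x := y * z  -- replace 1 occurrence(s) of x with (y * z)
  => ( ( y * z ) - y ) <= 1
stmt 3: x := z + z  -- replace 0 occurrence(s) of x with (z + z)
  => ( ( y * z ) - y ) <= 1
stmt 2: z := z * 1  -- replace 1 occurrence(s) of z with (z * 1)
  => ( ( y * ( z * 1 ) ) - y ) <= 1
stmt 1: x := z - x  -- replace 0 occurrence(s) of x with (z - x)
  => ( ( y * ( z * 1 ) ) - y ) <= 1

Answer: ( ( y * ( z * 1 ) ) - y ) <= 1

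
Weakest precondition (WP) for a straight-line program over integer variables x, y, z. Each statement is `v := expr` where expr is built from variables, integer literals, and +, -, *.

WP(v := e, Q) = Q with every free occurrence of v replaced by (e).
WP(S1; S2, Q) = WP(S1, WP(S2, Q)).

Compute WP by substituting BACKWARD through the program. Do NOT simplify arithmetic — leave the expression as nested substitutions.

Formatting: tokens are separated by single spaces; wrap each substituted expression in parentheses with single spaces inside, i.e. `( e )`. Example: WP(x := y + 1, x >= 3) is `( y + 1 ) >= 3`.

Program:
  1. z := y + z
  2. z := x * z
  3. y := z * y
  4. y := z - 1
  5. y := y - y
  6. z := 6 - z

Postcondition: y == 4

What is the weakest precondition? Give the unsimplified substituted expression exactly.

post: y == 4
stmt 6: z := 6 - z  -- replace 0 occurrence(s) of z with (6 - z)
  => y == 4
stmt 5: y := y - y  -- replace 1 occurrence(s) of y with (y - y)
  => ( y - y ) == 4
stmt 4: y := z - 1  -- replace 2 occurrence(s) of y with (z - 1)
  => ( ( z - 1 ) - ( z - 1 ) ) == 4
stmt 3: y := z * y  -- replace 0 occurrence(s) of y with (z * y)
  => ( ( z - 1 ) - ( z - 1 ) ) == 4
stmt 2: z := x * z  -- replace 2 occurrence(s) of z with (x * z)
  => ( ( ( x * z ) - 1 ) - ( ( x * z ) - 1 ) ) == 4
stmt 1: z := y + z  -- replace 2 occurrence(s) of z with (y + z)
  => ( ( ( x * ( y + z ) ) - 1 ) - ( ( x * ( y + z ) ) - 1 ) ) == 4

Answer: ( ( ( x * ( y + z ) ) - 1 ) - ( ( x * ( y + z ) ) - 1 ) ) == 4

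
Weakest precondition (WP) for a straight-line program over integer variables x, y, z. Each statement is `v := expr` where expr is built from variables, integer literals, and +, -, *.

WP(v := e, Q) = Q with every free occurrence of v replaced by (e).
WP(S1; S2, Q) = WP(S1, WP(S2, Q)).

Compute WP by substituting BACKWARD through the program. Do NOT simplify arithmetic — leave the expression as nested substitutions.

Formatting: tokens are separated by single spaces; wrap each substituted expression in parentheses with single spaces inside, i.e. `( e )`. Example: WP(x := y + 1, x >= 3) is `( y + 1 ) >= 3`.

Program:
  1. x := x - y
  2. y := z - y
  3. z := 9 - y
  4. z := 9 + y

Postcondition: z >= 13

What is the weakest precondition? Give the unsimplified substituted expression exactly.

post: z >= 13
stmt 4: z := 9 + y  -- replace 1 occurrence(s) of z with (9 + y)
  => ( 9 + y ) >= 13
stmt 3: z := 9 - y  -- replace 0 occurrence(s) of z with (9 - y)
  => ( 9 + y ) >= 13
stmt 2: y := z - y  -- replace 1 occurrence(s) of y with (z - y)
  => ( 9 + ( z - y ) ) >= 13
stmt 1: x := x - y  -- replace 0 occurrence(s) of x with (x - y)
  => ( 9 + ( z - y ) ) >= 13

Answer: ( 9 + ( z - y ) ) >= 13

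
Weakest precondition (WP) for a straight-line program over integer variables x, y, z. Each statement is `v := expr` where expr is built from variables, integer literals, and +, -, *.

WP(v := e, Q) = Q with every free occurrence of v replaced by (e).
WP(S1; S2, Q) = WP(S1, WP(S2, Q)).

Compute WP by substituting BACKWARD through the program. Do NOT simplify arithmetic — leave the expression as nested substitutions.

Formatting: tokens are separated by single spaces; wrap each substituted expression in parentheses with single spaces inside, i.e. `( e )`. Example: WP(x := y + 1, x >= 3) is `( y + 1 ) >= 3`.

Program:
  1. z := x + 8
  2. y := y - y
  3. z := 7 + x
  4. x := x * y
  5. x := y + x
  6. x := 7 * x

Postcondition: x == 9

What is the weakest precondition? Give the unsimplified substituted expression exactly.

post: x == 9
stmt 6: x := 7 * x  -- replace 1 occurrence(s) of x with (7 * x)
  => ( 7 * x ) == 9
stmt 5: x := y + x  -- replace 1 occurrence(s) of x with (y + x)
  => ( 7 * ( y + x ) ) == 9
stmt 4: x := x * y  -- replace 1 occurrence(s) of x with (x * y)
  => ( 7 * ( y + ( x * y ) ) ) == 9
stmt 3: z := 7 + x  -- replace 0 occurrence(s) of z with (7 + x)
  => ( 7 * ( y + ( x * y ) ) ) == 9
stmt 2: y := y - y  -- replace 2 occurrence(s) of y with (y - y)
  => ( 7 * ( ( y - y ) + ( x * ( y - y ) ) ) ) == 9
stmt 1: z := x + 8  -- replace 0 occurrence(s) of z with (x + 8)
  => ( 7 * ( ( y - y ) + ( x * ( y - y ) ) ) ) == 9

Answer: ( 7 * ( ( y - y ) + ( x * ( y - y ) ) ) ) == 9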